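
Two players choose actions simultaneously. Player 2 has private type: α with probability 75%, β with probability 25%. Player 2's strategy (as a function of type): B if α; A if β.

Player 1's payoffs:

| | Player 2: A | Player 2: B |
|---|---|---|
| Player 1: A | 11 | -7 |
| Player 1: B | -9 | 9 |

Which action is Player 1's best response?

E[A] = 0.75·(-7) + 0.25·(11) = -2.5
E[B] = 0.75·(9) + 0.25·(-9) = 4.5
Best response: B (4.5 is the largest).

B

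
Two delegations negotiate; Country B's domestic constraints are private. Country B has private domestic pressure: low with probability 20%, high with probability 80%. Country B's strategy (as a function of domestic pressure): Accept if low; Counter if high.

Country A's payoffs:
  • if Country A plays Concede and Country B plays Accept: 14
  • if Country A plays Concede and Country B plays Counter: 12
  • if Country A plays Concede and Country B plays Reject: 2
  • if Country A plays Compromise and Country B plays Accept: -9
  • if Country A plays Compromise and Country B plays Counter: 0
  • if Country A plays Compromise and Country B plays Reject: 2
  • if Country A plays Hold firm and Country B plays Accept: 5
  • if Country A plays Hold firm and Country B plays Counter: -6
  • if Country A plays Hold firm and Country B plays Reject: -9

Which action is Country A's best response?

E[Concede] = 0.2·(14) + 0.8·(12) = 12.4
E[Compromise] = 0.2·(-9) + 0.8·(0) = -1.8
E[Hold firm] = 0.2·(5) + 0.8·(-6) = -3.8
Best response: Concede (12.4 is the largest).

Concede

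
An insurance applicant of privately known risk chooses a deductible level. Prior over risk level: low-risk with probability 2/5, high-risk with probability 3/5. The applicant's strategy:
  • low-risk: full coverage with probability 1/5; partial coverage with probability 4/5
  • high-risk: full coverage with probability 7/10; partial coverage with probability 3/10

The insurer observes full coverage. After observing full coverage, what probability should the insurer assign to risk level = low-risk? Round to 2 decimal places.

Apply Bayes' rule using the sender's strategy as the likelihood.
P(full coverage) = (2/5)·(1/5) + (3/5)·(7/10) = 1/2
P(low-risk | full coverage) = ((2/5)·(1/5)) / (1/2) = (2/25) / (1/2) = 4/25

0.16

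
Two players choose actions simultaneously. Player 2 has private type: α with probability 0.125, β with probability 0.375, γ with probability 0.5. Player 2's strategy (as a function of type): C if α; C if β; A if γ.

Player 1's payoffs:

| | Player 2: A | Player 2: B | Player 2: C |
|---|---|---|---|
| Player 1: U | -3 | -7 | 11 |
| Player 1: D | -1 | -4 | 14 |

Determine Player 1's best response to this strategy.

D

E[U] = 0.125·(11) + 0.375·(11) + 0.5·(-3) = 4
E[D] = 0.125·(14) + 0.375·(14) + 0.5·(-1) = 6.5
Best response: D (6.5 is the largest).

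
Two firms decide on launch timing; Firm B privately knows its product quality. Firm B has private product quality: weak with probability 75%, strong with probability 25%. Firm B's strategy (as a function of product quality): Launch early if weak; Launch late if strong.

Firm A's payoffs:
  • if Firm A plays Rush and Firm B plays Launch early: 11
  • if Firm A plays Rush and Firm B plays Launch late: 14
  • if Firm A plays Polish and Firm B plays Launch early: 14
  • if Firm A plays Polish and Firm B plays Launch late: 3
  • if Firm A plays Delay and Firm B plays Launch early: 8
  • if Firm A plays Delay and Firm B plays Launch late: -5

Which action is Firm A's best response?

Rush

E[Rush] = 0.75·(11) + 0.25·(14) = 11.75
E[Polish] = 0.75·(14) + 0.25·(3) = 11.25
E[Delay] = 0.75·(8) + 0.25·(-5) = 4.75
Best response: Rush (11.75 is the largest).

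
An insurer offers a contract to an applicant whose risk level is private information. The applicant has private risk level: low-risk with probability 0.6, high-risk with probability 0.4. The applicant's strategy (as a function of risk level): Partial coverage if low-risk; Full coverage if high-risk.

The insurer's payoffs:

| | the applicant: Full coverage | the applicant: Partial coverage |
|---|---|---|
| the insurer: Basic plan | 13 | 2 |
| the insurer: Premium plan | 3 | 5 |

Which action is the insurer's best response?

Compute the insurer's expected payoff for each action, taking the expectation over the applicant's type.
E[Basic plan] = 0.6·(2) + 0.4·(13) = 6.4
E[Premium plan] = 0.6·(5) + 0.4·(3) = 4.2
Best response: Basic plan (6.4 is the largest).

Basic plan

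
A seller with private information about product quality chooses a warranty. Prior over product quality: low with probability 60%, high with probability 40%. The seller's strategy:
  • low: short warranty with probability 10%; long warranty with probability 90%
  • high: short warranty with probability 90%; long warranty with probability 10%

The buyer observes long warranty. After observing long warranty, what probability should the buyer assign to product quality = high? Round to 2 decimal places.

0.07

P(long warranty) = 0.6·0.9 + 0.4·0.1 = 0.58
P(high | long warranty) = (0.4·0.1) / 0.58 = 0.04 / 0.58 = 0.0689655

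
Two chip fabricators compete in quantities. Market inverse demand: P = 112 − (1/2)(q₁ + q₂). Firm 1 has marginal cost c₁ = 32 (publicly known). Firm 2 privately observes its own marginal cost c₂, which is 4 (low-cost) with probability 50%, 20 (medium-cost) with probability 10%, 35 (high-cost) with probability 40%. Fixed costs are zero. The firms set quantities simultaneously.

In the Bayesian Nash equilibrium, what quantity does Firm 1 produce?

Type-c best response for Firm 2: q₂(c) = (112 − c) − q₁/2.
Firm 1 maximizes expected profit; its first-order condition is 112 − q₁ − (1/2)E[q₂] − 32 = 0.
Substituting E[q₂] and solving: E[c₂] = 18, so q₁ = (112 − 2·32 + 18)/(3/2) = 44.

44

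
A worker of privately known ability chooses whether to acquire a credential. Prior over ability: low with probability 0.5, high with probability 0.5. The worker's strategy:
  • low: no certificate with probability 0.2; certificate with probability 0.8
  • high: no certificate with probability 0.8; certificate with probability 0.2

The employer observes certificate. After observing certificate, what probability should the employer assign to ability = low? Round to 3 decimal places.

Apply Bayes' rule using the sender's strategy as the likelihood.
P(certificate) = 0.5·0.8 + 0.5·0.2 = 0.5
P(low | certificate) = (0.5·0.8) / 0.5 = 0.4 / 0.5 = 0.8

0.800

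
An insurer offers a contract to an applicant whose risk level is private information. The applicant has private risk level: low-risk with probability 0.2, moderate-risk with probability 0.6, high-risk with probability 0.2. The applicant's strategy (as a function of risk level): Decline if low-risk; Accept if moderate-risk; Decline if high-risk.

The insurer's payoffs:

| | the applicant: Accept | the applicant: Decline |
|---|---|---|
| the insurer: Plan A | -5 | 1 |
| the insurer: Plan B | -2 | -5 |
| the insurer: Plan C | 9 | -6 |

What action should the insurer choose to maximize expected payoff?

E[Plan A] = 0.2·(1) + 0.6·(-5) + 0.2·(1) = -2.6
E[Plan B] = 0.2·(-5) + 0.6·(-2) + 0.2·(-5) = -3.2
E[Plan C] = 0.2·(-6) + 0.6·(9) + 0.2·(-6) = 3
Best response: Plan C (3 is the largest).

Plan C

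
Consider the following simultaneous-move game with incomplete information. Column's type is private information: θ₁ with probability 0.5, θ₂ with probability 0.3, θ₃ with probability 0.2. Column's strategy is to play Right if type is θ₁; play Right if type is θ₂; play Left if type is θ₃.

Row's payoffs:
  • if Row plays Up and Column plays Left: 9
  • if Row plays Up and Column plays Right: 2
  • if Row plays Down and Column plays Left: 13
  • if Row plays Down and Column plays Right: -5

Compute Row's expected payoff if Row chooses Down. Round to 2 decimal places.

E[Down] = 0.5·(-5) + 0.3·(-5) + 0.2·13 = (-2.5) + (-1.5) + 2.6 = -1.4

-1.40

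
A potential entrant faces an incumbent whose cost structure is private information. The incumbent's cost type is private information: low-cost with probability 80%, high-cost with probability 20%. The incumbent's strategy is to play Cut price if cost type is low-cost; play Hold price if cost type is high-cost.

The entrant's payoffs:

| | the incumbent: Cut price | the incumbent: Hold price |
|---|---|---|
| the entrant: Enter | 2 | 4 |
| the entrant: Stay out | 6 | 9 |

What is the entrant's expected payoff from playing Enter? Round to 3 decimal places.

2.400

Take the expectation over the incumbent's cost type, weighting each type's action by its prior probability.
E[Enter] = 0.8·2 + 0.2·4 = 1.6 + 0.8 = 2.4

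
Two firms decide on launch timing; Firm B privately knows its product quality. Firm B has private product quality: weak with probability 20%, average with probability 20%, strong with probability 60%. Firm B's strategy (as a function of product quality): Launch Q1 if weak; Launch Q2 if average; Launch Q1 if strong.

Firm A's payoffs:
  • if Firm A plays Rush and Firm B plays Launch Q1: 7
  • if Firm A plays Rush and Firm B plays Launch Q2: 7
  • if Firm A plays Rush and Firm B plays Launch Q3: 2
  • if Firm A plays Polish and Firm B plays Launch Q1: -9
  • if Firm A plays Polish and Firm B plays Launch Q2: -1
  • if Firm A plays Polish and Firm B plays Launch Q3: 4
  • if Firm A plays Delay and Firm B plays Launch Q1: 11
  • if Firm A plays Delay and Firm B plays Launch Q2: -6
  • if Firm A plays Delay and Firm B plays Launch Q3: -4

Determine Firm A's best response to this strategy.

E[Rush] = 0.2·(7) + 0.2·(7) + 0.6·(7) = 7
E[Polish] = 0.2·(-9) + 0.2·(-1) + 0.6·(-9) = -7.4
E[Delay] = 0.2·(11) + 0.2·(-6) + 0.6·(11) = 7.6
Best response: Delay (7.6 is the largest).

Delay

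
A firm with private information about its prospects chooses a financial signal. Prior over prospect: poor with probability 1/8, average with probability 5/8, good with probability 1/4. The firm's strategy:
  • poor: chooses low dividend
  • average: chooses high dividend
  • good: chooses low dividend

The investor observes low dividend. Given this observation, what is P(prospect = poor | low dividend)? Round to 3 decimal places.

0.333

Apply Bayes' rule using the sender's strategy as the likelihood.
P(low dividend) = (1/8)·1 + (5/8)·0 + (1/4)·1 = 3/8
P(poor | low dividend) = ((1/8)·1) / (3/8) = (1/8) / (3/8) = 1/3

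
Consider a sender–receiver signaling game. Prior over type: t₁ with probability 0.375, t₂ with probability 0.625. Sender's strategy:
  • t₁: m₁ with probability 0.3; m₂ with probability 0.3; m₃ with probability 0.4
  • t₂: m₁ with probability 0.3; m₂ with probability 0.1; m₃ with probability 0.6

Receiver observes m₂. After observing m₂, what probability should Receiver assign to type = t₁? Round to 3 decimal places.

0.643

P(m₂) = 0.375·0.3 + 0.625·0.1 = 0.175
P(t₁ | m₂) = (0.375·0.3) / 0.175 = 0.1125 / 0.175 = 0.642857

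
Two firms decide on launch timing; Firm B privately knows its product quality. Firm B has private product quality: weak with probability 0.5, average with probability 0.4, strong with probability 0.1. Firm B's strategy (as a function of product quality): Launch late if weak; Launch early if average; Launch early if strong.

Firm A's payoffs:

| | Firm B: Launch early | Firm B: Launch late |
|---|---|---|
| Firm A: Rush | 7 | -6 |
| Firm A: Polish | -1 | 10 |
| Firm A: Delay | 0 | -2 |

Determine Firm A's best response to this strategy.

Compute Firm A's expected payoff for each action, taking the expectation over Firm B's type.
E[Rush] = 0.5·(-6) + 0.4·(7) + 0.1·(7) = 0.5
E[Polish] = 0.5·(10) + 0.4·(-1) + 0.1·(-1) = 4.5
E[Delay] = 0.5·(-2) + 0.4·(0) + 0.1·(0) = -1
Best response: Polish (4.5 is the largest).

Polish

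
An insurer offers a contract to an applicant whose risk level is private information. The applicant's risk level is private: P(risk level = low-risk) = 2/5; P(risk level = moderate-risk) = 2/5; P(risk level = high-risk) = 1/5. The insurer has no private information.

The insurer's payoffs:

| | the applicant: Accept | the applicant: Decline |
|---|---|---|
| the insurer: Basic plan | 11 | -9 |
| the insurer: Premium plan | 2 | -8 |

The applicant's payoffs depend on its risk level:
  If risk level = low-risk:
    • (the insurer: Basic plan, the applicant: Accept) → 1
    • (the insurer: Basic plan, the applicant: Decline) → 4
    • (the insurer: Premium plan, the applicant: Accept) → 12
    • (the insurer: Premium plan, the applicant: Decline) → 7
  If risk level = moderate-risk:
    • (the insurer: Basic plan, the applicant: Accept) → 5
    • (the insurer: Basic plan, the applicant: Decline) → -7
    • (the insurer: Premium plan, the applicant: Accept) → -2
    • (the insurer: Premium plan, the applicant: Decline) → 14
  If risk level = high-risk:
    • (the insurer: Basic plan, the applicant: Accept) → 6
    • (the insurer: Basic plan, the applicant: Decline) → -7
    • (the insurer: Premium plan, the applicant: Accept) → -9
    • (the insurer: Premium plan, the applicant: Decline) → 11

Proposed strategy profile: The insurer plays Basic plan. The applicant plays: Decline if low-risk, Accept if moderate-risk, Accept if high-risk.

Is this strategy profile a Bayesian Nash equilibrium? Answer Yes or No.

Yes

The insurer plays Basic plan: E[Basic plan] = 2/5·(-9) + 2/5·(11) + 1/5·(11) = 3; E[Premium plan] = -2. Best-responding. ✓
The applicant (risk level low-risk), facing Basic plan: Accept gives 1, Decline gives 4. Proposed Decline is best. ✓
The applicant (risk level moderate-risk), facing Basic plan: Accept gives 5, Decline gives -7. Proposed Accept is best. ✓
The applicant (risk level high-risk), facing Basic plan: Accept gives 6, Decline gives -7. Proposed Accept is best. ✓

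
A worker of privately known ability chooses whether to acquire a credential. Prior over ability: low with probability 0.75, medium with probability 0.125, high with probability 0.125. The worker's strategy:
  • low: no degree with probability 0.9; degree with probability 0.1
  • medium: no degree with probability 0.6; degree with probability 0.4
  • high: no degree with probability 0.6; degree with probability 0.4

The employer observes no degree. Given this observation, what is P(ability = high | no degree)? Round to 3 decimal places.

P(no degree) = 0.75·0.9 + 0.125·0.6 + 0.125·0.6 = 0.825
P(high | no degree) = (0.125·0.6) / 0.825 = 0.075 / 0.825 = 0.0909091

0.091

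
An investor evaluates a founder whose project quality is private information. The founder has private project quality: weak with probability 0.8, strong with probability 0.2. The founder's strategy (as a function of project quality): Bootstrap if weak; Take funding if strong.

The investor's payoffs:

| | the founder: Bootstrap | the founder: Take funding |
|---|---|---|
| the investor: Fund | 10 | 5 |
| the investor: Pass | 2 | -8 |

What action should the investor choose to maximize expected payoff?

E[Fund] = 0.8·(10) + 0.2·(5) = 9
E[Pass] = 0.8·(2) + 0.2·(-8) = 0
Best response: Fund (9 is the largest).

Fund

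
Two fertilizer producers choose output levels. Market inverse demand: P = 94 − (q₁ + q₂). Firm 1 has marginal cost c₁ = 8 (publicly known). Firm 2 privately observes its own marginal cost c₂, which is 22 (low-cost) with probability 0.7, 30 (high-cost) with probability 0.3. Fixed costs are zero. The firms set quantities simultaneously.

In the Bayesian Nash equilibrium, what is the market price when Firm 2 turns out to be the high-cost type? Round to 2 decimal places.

44.93

Type-c best response for Firm 2: q₂(c) = (94 − c)/2 − q₁/2.
Firm 1 maximizes expected profit; its first-order condition is 94 − 2q₁ − E[q₂] − 8 = 0.
Substituting E[q₂] and solving: E[c₂] = 24.4, so q₁ = (94 − 2·8 + 24.4)/3 = 34.1333.
q₂(high-cost) = 14.9333, so P = 94 − (34.1333 + 14.9333) = 44.9333.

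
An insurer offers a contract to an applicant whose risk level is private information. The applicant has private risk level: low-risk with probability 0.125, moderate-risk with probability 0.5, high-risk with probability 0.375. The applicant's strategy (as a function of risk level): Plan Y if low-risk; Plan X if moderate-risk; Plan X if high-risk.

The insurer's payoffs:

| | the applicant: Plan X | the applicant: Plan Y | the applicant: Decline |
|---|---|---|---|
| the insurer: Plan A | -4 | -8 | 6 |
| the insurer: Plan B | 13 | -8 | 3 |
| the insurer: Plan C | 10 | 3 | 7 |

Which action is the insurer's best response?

E[Plan A] = 0.125·(-8) + 0.5·(-4) + 0.375·(-4) = -4.5
E[Plan B] = 0.125·(-8) + 0.5·(13) + 0.375·(13) = 10.375
E[Plan C] = 0.125·(3) + 0.5·(10) + 0.375·(10) = 9.125
Best response: Plan B (10.375 is the largest).

Plan B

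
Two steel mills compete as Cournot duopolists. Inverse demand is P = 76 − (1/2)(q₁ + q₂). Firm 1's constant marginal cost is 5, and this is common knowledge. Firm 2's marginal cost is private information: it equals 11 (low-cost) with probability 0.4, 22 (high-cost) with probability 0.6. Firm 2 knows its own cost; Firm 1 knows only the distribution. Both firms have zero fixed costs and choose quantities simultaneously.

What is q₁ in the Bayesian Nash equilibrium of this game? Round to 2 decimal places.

55.73

Type-c best response for Firm 2: q₂(c) = (76 − c) − q₁/2.
Firm 1 maximizes expected profit; its first-order condition is 76 − q₁ − (1/2)E[q₂] − 5 = 0.
Substituting E[q₂] and solving: E[c₂] = 17.6, so q₁ = (76 − 2·5 + 17.6)/(3/2) = 55.7333.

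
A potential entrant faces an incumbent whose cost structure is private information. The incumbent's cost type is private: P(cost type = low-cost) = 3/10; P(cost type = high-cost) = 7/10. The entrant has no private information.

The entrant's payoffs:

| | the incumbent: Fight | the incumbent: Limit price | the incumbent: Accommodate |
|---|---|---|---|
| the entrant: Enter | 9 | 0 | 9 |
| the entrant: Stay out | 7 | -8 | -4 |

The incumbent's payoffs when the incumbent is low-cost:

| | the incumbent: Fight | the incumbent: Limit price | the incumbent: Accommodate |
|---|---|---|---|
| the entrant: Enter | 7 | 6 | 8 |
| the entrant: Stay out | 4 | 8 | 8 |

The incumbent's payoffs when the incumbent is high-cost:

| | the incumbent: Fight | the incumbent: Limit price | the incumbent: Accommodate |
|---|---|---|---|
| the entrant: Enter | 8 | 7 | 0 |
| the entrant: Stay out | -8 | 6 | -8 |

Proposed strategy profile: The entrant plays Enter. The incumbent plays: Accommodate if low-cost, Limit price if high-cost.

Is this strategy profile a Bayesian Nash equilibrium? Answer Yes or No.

A profile is a BNE iff every type of every player is best-responding given beliefs about the other side.
The entrant plays Enter: E[Enter] = 3/10·(9) + 7/10·(0) = 27/10; E[Stay out] = -34/5. Best-responding. ✓
The incumbent (cost type low-cost), facing Enter: Fight gives 7, Limit price gives 6, Accommodate gives 8. Proposed Accommodate is best. ✓
The incumbent (cost type high-cost), facing Enter: Fight gives 8, Limit price gives 7, Accommodate gives 0. Proposed Limit price is not best — profitable deviation exists. ✗

No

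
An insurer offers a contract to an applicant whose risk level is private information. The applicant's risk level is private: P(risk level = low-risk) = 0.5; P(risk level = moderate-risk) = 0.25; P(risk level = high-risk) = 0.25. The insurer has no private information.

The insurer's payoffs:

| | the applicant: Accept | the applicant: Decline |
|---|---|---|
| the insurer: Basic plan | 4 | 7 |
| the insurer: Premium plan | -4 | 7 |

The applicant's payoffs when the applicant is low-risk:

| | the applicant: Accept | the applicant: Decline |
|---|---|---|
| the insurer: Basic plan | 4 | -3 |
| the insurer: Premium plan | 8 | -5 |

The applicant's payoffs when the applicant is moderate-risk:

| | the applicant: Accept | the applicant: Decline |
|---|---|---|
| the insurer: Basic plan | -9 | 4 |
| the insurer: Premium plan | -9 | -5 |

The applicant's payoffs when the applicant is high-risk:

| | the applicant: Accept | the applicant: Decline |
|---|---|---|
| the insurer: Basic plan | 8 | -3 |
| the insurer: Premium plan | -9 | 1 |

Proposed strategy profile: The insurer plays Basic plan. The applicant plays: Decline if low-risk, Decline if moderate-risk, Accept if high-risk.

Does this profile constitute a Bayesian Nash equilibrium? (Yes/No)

No

A profile is a BNE iff every type of every player is best-responding given beliefs about the other side.
The insurer plays Basic plan: E[Basic plan] = 0.5·(7) + 0.25·(7) + 0.25·(4) = 6.25; E[Premium plan] = 4.25. Best-responding. ✓
The applicant (risk level low-risk), facing Basic plan: Accept gives 4, Decline gives -3. Proposed Decline is not best — profitable deviation exists. ✗
The applicant (risk level moderate-risk), facing Basic plan: Accept gives -9, Decline gives 4. Proposed Decline is best. ✓
The applicant (risk level high-risk), facing Basic plan: Accept gives 8, Decline gives -3. Proposed Accept is best. ✓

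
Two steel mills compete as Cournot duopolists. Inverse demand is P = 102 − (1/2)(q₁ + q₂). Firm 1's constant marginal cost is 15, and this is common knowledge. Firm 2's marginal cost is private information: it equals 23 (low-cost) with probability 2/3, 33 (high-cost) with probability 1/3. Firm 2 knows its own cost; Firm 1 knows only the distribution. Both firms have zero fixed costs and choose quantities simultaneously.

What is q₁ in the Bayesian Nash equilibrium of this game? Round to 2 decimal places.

65.56

Each type of Firm 2 best-responds to q₁; Firm 1 best-responds to the expected q₂ over Firm 2's types.
Firm 2 with cost c maximizes (102 − (1/2)(q₁+q₂) − c)·q₂, giving q₂(c) = (102 − c − (1/2)q₁).
E[c₂] = 2/3·23 + 1/3·33 = 26.3333
Firm 1's FOC against E[q₂] yields q₁ = (102 − 2·15 + E[c₂])/(3/2) = (102 − 30 + 26.3333)/(3/2) = 65.5556.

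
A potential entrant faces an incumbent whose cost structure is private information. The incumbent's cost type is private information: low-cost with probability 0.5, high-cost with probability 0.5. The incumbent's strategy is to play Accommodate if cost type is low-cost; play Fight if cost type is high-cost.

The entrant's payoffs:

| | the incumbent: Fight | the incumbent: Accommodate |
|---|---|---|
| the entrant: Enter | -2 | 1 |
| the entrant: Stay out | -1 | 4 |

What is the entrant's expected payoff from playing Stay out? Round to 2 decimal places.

1.50

E[Stay out] = 0.5·4 + 0.5·(-1) = 2 + (-0.5) = 1.5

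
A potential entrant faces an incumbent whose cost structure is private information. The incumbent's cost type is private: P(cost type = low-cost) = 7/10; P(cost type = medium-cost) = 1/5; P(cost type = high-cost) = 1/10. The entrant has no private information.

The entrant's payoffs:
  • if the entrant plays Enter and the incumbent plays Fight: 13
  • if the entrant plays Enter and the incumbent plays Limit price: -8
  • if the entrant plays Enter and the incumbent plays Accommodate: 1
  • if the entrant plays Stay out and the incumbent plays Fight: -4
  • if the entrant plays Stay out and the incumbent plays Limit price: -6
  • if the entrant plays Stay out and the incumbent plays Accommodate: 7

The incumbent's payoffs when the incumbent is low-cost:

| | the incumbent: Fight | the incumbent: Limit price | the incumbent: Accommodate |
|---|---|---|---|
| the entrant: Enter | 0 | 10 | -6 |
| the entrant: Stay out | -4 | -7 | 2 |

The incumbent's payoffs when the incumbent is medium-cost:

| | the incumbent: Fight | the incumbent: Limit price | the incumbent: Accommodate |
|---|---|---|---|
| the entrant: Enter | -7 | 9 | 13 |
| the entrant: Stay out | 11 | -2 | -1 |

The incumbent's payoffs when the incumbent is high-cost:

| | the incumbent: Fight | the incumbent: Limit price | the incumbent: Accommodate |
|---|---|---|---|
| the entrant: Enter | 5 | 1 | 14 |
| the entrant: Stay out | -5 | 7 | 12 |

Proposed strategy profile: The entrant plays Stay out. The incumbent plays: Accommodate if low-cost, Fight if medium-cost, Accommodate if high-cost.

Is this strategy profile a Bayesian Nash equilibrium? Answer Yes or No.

Yes

A profile is a BNE iff every type of every player is best-responding given beliefs about the other side.
The entrant plays Stay out: E[Stay out] = 7/10·(7) + 1/5·(-4) + 1/10·(7) = 24/5; E[Enter] = 17/5. Best-responding. ✓
The incumbent (cost type low-cost), facing Stay out: Fight gives -4, Limit price gives -7, Accommodate gives 2. Proposed Accommodate is best. ✓
The incumbent (cost type medium-cost), facing Stay out: Fight gives 11, Limit price gives -2, Accommodate gives -1. Proposed Fight is best. ✓
The incumbent (cost type high-cost), facing Stay out: Fight gives -5, Limit price gives 7, Accommodate gives 12. Proposed Accommodate is best. ✓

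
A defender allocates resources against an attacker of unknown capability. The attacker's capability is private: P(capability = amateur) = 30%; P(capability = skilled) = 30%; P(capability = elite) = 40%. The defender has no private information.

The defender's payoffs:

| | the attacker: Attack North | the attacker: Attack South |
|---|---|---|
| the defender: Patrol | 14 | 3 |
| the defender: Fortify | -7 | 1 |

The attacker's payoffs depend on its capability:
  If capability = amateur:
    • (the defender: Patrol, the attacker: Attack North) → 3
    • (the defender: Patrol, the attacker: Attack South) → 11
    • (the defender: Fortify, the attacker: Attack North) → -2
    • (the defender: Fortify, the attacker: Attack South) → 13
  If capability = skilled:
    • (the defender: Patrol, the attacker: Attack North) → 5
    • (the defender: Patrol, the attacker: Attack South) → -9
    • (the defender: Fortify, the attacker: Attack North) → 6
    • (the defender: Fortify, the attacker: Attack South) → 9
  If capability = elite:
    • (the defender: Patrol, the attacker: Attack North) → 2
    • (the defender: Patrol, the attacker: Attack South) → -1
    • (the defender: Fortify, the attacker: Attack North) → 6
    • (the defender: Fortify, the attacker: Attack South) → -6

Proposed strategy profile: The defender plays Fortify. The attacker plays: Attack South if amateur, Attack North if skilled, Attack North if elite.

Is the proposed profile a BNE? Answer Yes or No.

A profile is a BNE iff every type of every player is best-responding given beliefs about the other side.
The defender plays Fortify: E[Fortify] = 0.3·(1) + 0.3·(-7) + 0.4·(-7) = -4.6; E[Patrol] = 10.7. Not best-responding. ✗
The attacker (capability amateur), facing Fortify: Attack North gives -2, Attack South gives 13. Proposed Attack South is best. ✓
The attacker (capability skilled), facing Fortify: Attack North gives 6, Attack South gives 9. Proposed Attack North is not best — profitable deviation exists. ✗
The attacker (capability elite), facing Fortify: Attack North gives 6, Attack South gives -6. Proposed Attack North is best. ✓

No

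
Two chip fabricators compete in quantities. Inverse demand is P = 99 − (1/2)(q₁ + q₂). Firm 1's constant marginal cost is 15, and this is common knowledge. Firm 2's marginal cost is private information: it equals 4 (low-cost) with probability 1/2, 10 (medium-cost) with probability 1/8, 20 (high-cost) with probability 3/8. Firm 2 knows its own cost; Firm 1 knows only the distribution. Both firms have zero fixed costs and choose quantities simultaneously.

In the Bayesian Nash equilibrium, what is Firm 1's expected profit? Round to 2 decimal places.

Type-c best response for Firm 2: q₂(c) = (99 − c) − q₁/2.
Firm 1 maximizes expected profit; its first-order condition is 99 − q₁ − (1/2)E[q₂] − 15 = 0.
Substituting E[q₂] and solving: E[c₂] = 10.75, so q₁ = (99 − 2·15 + 10.75)/(3/2) = 53.1667.
E[P] = 99 − (1/2)·(q₁ + E[q₂]) = 41.5833; Firm 1's expected profit = (E[P] − 15)·q₁ = (41.5833 − 15)·53.1667 = 1413.35.

1413.35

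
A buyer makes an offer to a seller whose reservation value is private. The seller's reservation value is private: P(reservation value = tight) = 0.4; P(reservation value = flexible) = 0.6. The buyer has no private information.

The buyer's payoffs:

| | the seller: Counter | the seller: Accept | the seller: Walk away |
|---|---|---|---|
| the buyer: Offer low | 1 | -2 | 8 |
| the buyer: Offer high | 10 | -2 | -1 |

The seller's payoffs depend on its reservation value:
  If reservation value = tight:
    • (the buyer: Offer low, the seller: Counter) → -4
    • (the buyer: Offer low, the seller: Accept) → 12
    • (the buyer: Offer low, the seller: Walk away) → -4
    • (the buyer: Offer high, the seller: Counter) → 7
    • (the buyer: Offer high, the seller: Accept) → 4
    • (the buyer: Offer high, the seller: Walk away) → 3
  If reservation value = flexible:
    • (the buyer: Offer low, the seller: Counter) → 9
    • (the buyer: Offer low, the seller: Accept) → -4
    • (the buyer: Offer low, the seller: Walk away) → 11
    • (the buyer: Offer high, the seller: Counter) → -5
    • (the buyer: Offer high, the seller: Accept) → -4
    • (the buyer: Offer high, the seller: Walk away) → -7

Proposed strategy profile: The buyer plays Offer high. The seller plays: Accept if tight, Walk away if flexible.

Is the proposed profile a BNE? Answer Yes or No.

No

A profile is a BNE iff every type of every player is best-responding given beliefs about the other side.
The buyer plays Offer high: E[Offer high] = 0.4·(-2) + 0.6·(-1) = -1.4; E[Offer low] = 4. Not best-responding. ✗
The seller (reservation value tight), facing Offer high: Counter gives 7, Accept gives 4, Walk away gives 3. Proposed Accept is not best — profitable deviation exists. ✗
The seller (reservation value flexible), facing Offer high: Counter gives -5, Accept gives -4, Walk away gives -7. Proposed Walk away is not best — profitable deviation exists. ✗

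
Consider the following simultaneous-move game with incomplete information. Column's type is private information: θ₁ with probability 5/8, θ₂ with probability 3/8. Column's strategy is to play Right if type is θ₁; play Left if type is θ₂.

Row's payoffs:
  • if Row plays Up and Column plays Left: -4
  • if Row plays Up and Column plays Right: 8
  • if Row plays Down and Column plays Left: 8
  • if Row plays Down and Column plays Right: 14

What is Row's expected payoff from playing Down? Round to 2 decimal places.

E[Down] = 5/8·14 + 3/8·8 = 35/4 + 3 = 47/4

11.75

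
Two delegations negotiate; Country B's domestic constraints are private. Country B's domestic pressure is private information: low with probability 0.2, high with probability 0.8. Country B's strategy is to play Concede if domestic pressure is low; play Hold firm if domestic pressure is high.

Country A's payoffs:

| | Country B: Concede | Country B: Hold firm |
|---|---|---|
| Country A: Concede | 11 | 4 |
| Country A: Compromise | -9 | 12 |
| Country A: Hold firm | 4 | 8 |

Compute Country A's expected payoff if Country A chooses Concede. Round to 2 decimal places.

5.40

E[Concede] = 0.2·11 + 0.8·4 = 2.2 + 3.2 = 5.4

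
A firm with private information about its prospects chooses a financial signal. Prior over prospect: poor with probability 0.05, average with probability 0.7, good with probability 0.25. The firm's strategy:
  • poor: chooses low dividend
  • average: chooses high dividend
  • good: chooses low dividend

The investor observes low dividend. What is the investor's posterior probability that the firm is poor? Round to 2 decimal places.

0.17

P(low dividend) = 0.05·1 + 0.7·0 + 0.25·1 = 0.3
P(poor | low dividend) = (0.05·1) / 0.3 = 0.05 / 0.3 = 0.166667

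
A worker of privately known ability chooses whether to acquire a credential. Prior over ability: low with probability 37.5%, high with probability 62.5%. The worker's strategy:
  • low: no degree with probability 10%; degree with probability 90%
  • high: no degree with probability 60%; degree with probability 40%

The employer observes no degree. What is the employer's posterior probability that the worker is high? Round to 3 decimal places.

P(no degree) = 0.375·0.1 + 0.625·0.6 = 0.4125
P(high | no degree) = (0.625·0.6) / 0.4125 = 0.375 / 0.4125 = 0.909091

0.909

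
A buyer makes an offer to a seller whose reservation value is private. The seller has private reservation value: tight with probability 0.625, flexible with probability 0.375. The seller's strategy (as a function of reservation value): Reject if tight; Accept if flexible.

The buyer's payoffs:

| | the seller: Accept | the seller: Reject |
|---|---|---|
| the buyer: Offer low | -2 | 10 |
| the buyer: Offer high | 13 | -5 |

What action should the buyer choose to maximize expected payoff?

Compute the buyer's expected payoff for each action, taking the expectation over the seller's type.
E[Offer low] = 0.625·(10) + 0.375·(-2) = 5.5
E[Offer high] = 0.625·(-5) + 0.375·(13) = 1.75
Best response: Offer low (5.5 is the largest).

Offer low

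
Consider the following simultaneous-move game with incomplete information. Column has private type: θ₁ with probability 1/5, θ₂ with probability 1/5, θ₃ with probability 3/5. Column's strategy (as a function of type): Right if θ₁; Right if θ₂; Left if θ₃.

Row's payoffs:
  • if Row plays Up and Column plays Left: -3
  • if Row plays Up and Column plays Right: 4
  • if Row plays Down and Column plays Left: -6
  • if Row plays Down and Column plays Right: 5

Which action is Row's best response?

Up

E[Up] = 1/5·(4) + 1/5·(4) + 3/5·(-3) = -1/5
E[Down] = 1/5·(5) + 1/5·(5) + 3/5·(-6) = -8/5
Best response: Up (-1/5 is the largest).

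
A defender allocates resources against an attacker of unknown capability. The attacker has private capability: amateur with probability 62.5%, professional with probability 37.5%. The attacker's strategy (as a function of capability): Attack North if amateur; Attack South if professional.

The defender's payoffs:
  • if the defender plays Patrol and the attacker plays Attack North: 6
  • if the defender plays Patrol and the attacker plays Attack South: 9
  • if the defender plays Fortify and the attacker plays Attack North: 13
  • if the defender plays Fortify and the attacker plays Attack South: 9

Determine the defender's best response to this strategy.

Fortify

Compute the defender's expected payoff for each action, taking the expectation over the attacker's type.
E[Patrol] = 0.625·(6) + 0.375·(9) = 7.125
E[Fortify] = 0.625·(13) + 0.375·(9) = 11.5
Best response: Fortify (11.5 is the largest).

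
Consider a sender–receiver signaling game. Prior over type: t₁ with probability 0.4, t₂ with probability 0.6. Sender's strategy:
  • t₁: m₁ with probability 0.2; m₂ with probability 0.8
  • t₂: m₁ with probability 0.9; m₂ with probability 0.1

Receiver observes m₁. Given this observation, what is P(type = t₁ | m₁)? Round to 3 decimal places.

Apply Bayes' rule using the sender's strategy as the likelihood.
P(m₁) = 0.4·0.2 + 0.6·0.9 = 0.62
P(t₁ | m₁) = (0.4·0.2) / 0.62 = 0.08 / 0.62 = 0.129032

0.129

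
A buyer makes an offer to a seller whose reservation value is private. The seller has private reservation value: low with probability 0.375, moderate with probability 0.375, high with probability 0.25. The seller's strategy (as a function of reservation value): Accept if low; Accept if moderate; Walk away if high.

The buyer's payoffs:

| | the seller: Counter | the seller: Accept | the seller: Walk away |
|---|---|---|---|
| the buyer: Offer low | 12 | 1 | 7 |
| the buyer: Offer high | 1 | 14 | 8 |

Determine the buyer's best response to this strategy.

E[Offer low] = 0.375·(1) + 0.375·(1) + 0.25·(7) = 2.5
E[Offer high] = 0.375·(14) + 0.375·(14) + 0.25·(8) = 12.5
Best response: Offer high (12.5 is the largest).

Offer high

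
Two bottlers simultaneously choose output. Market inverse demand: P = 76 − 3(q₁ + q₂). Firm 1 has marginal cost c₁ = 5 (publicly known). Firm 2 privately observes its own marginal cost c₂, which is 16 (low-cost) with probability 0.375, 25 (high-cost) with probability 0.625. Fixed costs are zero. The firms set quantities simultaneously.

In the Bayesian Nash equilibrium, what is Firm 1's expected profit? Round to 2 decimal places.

Firm 2 with cost c maximizes (76 − 3(q₁+q₂) − c)·q₂, giving q₂(c) = (76 − c − 3q₁)/6.
E[c₂] = 0.375·16 + 0.625·25 = 21.625
Firm 1's FOC against E[q₂] yields q₁ = (76 − 2·5 + E[c₂])/9 = (76 − 10 + 21.625)/9 = 9.73611.
E[P] = 76 − 3·(q₁ + E[q₂]) = 34.2083; Firm 1's expected profit = (E[P] − 5)·q₁ = (34.2083 − 5)·9.73611 = 284.376.

284.38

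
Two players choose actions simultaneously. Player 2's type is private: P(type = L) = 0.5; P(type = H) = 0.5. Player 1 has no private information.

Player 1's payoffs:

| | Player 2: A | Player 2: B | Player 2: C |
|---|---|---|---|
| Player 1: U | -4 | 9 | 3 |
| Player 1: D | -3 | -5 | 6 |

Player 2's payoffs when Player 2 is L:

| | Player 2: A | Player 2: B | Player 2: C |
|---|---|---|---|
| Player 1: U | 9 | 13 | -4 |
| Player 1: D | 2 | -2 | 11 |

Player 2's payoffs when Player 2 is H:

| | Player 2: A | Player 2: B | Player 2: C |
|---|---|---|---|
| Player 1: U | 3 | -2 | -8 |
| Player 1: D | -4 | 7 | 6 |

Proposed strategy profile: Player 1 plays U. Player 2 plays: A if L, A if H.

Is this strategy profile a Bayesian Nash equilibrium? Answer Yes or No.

Player 1 plays U: E[U] = 0.5·(-4) + 0.5·(-4) = -4; E[D] = -3. Not best-responding. ✗
Player 2 (type L), facing U: A gives 9, B gives 13, C gives -4. Proposed A is not best — profitable deviation exists. ✗
Player 2 (type H), facing U: A gives 3, B gives -2, C gives -8. Proposed A is best. ✓

No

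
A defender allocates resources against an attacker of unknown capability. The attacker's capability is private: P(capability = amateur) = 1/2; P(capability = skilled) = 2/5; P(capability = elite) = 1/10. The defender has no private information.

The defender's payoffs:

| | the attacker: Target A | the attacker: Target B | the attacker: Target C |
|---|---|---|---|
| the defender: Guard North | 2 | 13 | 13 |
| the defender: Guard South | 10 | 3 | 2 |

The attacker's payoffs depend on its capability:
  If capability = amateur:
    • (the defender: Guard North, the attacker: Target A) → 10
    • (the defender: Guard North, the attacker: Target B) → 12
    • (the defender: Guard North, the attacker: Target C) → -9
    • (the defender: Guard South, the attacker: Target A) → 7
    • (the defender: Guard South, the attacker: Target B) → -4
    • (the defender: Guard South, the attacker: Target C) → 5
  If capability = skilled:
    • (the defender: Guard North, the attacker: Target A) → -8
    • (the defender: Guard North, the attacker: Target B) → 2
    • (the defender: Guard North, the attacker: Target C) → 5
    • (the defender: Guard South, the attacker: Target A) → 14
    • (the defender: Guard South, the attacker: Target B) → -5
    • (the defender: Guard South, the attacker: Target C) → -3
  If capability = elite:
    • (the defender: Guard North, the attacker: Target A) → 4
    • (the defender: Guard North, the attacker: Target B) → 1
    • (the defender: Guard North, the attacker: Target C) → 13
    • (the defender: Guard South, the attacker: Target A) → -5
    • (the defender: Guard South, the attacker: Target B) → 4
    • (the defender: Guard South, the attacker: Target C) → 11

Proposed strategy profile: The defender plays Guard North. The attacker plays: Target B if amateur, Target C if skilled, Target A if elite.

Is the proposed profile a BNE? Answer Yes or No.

No

The defender plays Guard North: E[Guard North] = 1/2·(13) + 2/5·(13) + 1/10·(2) = 119/10; E[Guard South] = 33/10. Best-responding. ✓
The attacker (capability amateur), facing Guard North: Target A gives 10, Target B gives 12, Target C gives -9. Proposed Target B is best. ✓
The attacker (capability skilled), facing Guard North: Target A gives -8, Target B gives 2, Target C gives 5. Proposed Target C is best. ✓
The attacker (capability elite), facing Guard North: Target A gives 4, Target B gives 1, Target C gives 13. Proposed Target A is not best — profitable deviation exists. ✗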